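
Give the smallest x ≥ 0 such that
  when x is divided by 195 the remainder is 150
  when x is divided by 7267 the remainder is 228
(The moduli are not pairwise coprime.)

43830

gcd(195, 7267) = 13 and 13 | (228 − 150), so the pair is consistent; merging gives x ≡ 43830 (mod 109005), where 109005 = lcm(195, 7267).
The solution is unique modulo lcm(195, 7267) = 109005.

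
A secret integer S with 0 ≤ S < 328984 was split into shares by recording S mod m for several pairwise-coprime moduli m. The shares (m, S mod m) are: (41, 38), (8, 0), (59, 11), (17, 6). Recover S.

61784

The moduli are pairwise coprime; N = 41·8·59·17 = 328984.
N/41 = 8024; 8024 ≡ 29 (mod 41); 29·17 ≡ 1, so inverse 17.
N/8 = 41123; 41123 ≡ 3 (mod 8); 3·3 ≡ 1, so inverse 3.
N/59 = 5576; 5576 ≡ 30 (mod 59); 30·2 ≡ 1, so inverse 2.
N/17 = 19352; 19352 ≡ 6 (mod 17); 6·3 ≡ 1, so inverse 3.
S ≡ 38·8024·17 + 0·41123·3 + 11·5576·2 + 6·19352·3 = 5654512.
5654512 mod 328984 = 61784.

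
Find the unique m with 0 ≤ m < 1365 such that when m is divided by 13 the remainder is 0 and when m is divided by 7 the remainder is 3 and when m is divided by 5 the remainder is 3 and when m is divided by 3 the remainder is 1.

The moduli are pairwise coprime; N = 13·7·5·3 = 1365.
N/13 = 105; 105 ≡ 1 (mod 13), inverse 1.
N/7 = 195; 195 ≡ 6 (mod 7); 6·6 ≡ 1, so inverse 6.
N/5 = 273; 273 ≡ 3 (mod 5); 3·2 ≡ 1, so inverse 2.
N/3 = 455; 455 ≡ 2 (mod 3); 2·2 ≡ 1, so inverse 2.
m ≡ 0·105·1 + 3·195·6 + 3·273·2 + 1·455·2 = 6058.
6058 mod 1365 = 598.

598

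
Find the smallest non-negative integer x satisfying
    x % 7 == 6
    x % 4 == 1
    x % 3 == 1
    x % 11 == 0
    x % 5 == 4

3289

From x ≡ 6 (mod 7) write x = 6 + 7t. Substituting into x ≡ 1 (mod 4) gives 7t ≡ 3 (mod 4), and since 3⁻¹ ≡ 3 (mod 4), t ≡ 1. Hence x ≡ 6 + 7·1 = 13 (mod 28).
From x ≡ 13 (mod 28) write x = 13 + 28t. Substituting into x ≡ 1 (mod 3) gives 28t ≡ 0 (mod 3), and since 1⁻¹ ≡ 1 (mod 3), t ≡ 0. Hence x ≡ 13 + 28·0 = 13 (mod 84).
From x ≡ 13 (mod 84) write x = 13 + 84t. Substituting into x ≡ 0 (mod 11) gives 84t ≡ 9 (mod 11), and since 7⁻¹ ≡ 8 (mod 11), t ≡ 6. Hence x ≡ 13 + 84·6 = 517 (mod 924).
From x ≡ 517 (mod 924) write x = 517 + 924t. Substituting into x ≡ 4 (mod 5) gives 924t ≡ 2 (mod 5), and since 4⁻¹ ≡ 4 (mod 5), t ≡ 3. Hence x ≡ 517 + 924·3 = 3289 (mod 4620).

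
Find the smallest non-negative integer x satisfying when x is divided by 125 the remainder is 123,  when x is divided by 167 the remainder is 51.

15248

From x ≡ 123 (mod 125) write x = 123 + 125t. Substituting into x ≡ 51 (mod 167) gives 125t ≡ 95 (mod 167), and since 125⁻¹ ≡ 163 (mod 167), t ≡ 121. Hence x ≡ 123 + 125·121 = 15248 (mod 20875).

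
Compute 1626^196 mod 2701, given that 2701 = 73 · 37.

675

Mod 73: 1626 ≡ 20; by Fermat, exponent reduces to 196 mod 72 = 52; 20^52 ≡ 18 (mod 73).
Mod 37: 1626 ≡ 35; by Fermat, exponent reduces to 196 mod 36 = 16; 35^16 ≡ 9 (mod 37).
Combine by CRT: x ≡ 18 (mod 73), x ≡ 9 (mod 37) ⇒ x ≡ 675 (mod 2701).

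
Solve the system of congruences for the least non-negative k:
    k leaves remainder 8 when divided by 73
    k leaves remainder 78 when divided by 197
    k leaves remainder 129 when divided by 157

Combine the congruences pairwise.
From k ≡ 8 (mod 73) write k = 8 + 73t. Substituting into k ≡ 78 (mod 197) gives 73t ≡ 70 (mod 197), and since 73⁻¹ ≡ 27 (mod 197), t ≡ 117. Hence k ≡ 8 + 73·117 = 8549 (mod 14381).
From k ≡ 8549 (mod 14381) write k = 8549 + 14381t. Substituting into k ≡ 129 (mod 157) gives 14381t ≡ 58 (mod 157), and since 94⁻¹ ≡ 152 (mod 157), t ≡ 24. Hence k ≡ 8549 + 14381·24 = 353693 (mod 2257817).

353693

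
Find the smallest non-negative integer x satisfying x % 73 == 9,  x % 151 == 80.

From x ≡ 9 (mod 73) write x = 9 + 73t. Substituting into x ≡ 80 (mod 151) gives 73t ≡ 71 (mod 151), and since 73⁻¹ ≡ 60 (mod 151), t ≡ 32. Hence x ≡ 9 + 73·32 = 2345 (mod 11023).

2345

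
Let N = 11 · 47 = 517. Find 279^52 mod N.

Mod 11: 279 ≡ 4; by Fermat, exponent reduces to 52 mod 10 = 2; 4^2 ≡ 5 (mod 11).
Mod 47: 279 ≡ 44; by Fermat, exponent reduces to 52 mod 46 = 6; 44^6 ≡ 24 (mod 47).
Combine by CRT: x ≡ 5 (mod 11), x ≡ 24 (mod 47) ⇒ x ≡ 71 (mod 517).

71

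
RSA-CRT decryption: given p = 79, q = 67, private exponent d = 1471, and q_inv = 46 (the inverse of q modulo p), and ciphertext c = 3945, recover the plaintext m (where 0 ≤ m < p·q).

1153

d_p = d mod (p−1) = 1471 mod 78 = 67; d_q = d mod (q−1) = 19.
m₁ = c^(d_p) mod p: c ≡ 74 (mod 79), and 74^67 mod 79 = 47.
m₂ = c^(d_q) mod q: c ≡ 59 (mod 67), and 59^19 mod 67 = 14.
h = q_inv·(m₁ − m₂) mod p = 46·(47 − 14) mod 79 = 17.
m = m₂ + h·q = 14 + 17·67 = 1153.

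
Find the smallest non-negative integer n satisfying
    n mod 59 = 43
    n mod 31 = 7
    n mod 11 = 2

Combine the congruences pairwise.
From n ≡ 43 (mod 59) write n = 43 + 59t. Substituting into n ≡ 7 (mod 31) gives 59t ≡ 26 (mod 31), and since 28⁻¹ ≡ 10 (mod 31), t ≡ 12. Hence n ≡ 43 + 59·12 = 751 (mod 1829).
From n ≡ 751 (mod 1829) write n = 751 + 1829t. Substituting into n ≡ 2 (mod 11) gives 1829t ≡ 10 (mod 11), and since 3⁻¹ ≡ 4 (mod 11), t ≡ 7. Hence n ≡ 751 + 1829·7 = 13554 (mod 20119).

13554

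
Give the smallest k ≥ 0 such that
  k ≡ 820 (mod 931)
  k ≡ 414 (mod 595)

55749

gcd(931, 595) = 7 and 7 | (414 − 820), so the pair is consistent; merging gives k ≡ 55749 (mod 79135), where 79135 = lcm(931, 595).
The solution is unique modulo lcm(931, 595) = 79135.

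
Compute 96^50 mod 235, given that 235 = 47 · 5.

Mod 47: 96 ≡ 2; by Fermat, exponent reduces to 50 mod 46 = 4; 2^4 ≡ 16 (mod 47).
Mod 5: 96 ≡ 1; by Fermat, exponent reduces to 50 mod 4 = 2; 1^2 ≡ 1 (mod 5).
Combine by CRT: x ≡ 16 (mod 47), x ≡ 1 (mod 5) ⇒ x ≡ 16 (mod 235).

16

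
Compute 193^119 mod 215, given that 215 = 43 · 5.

87

Mod 43: 193 ≡ 21; by Fermat, exponent reduces to 119 mod 42 = 35; 21^35 ≡ 1 (mod 43).
Mod 5: 193 ≡ 3; by Fermat, exponent reduces to 119 mod 4 = 3; 3^3 ≡ 2 (mod 5).
Combine by CRT: x ≡ 1 (mod 43), x ≡ 2 (mod 5) ⇒ x ≡ 87 (mod 215).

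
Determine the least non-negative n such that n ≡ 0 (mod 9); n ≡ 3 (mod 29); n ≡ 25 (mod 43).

1917

From n ≡ 0 (mod 9) write n = 0 + 9t. Substituting into n ≡ 3 (mod 29) gives 9t ≡ 3 (mod 29), and since 9⁻¹ ≡ 13 (mod 29), t ≡ 10. Hence n ≡ 0 + 9·10 = 90 (mod 261).
From n ≡ 90 (mod 261) write n = 90 + 261t. Substituting into n ≡ 25 (mod 43) gives 261t ≡ 21 (mod 43), and since 3⁻¹ ≡ 29 (mod 43), t ≡ 7. Hence n ≡ 90 + 261·7 = 1917 (mod 11223).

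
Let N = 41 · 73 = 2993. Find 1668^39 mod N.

Mod 41: 1668 ≡ 28; 28^39 ≡ 22 (mod 41).
Mod 73: 1668 ≡ 62; 62^39 ≡ 17 (mod 73).
Combine by CRT: x ≡ 22 (mod 41), x ≡ 17 (mod 73) ⇒ x ≡ 309 (mod 2993).

309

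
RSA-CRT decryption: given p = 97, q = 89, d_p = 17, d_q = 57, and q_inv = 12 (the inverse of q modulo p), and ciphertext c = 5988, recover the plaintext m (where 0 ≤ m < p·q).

7118

m₁ = c^(d_p) mod p: c ≡ 71 (mod 97), and 71^17 mod 97 = 37.
m₂ = c^(d_q) mod q: c ≡ 25 (mod 89), and 25^57 mod 89 = 87.
h = q_inv·(m₁ − m₂) mod p = 12·(37 − 87) mod 97 = 79.
m = m₂ + h·q = 87 + 79·89 = 7118.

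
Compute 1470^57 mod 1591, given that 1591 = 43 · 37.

Mod 43: 1470 ≡ 8; by Fermat, exponent reduces to 57 mod 42 = 15; 8^15 ≡ 8 (mod 43).
Mod 37: 1470 ≡ 27; by Fermat, exponent reduces to 57 mod 36 = 21; 27^21 ≡ 36 (mod 37).
Combine by CRT: x ≡ 8 (mod 43), x ≡ 36 (mod 37) ⇒ x ≡ 739 (mod 1591).

739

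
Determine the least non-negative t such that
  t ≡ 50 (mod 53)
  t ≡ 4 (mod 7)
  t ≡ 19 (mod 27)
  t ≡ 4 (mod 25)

The moduli are pairwise coprime; N = 53·7·27·25 = 250425.
N/53 = 4725; 4725 ≡ 8 (mod 53); 8·20 ≡ 1, so inverse 20.
N/7 = 35775; 35775 ≡ 5 (mod 7); 5·3 ≡ 1, so inverse 3.
N/27 = 9275; 9275 ≡ 14 (mod 27); 14·2 ≡ 1, so inverse 2.
N/25 = 10017; 10017 ≡ 17 (mod 25); 17·3 ≡ 1, so inverse 3.
t ≡ 50·4725·20 + 4·35775·3 + 19·9275·2 + 4·10017·3 = 5626954.
5626954 mod 250425 = 117604.

117604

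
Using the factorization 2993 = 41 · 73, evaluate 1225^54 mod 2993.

Mod 41: 1225 ≡ 36; by Fermat, exponent reduces to 54 mod 40 = 14; 36^14 ≡ 31 (mod 41).
Mod 73: 1225 ≡ 57; 57^54 ≡ 1 (mod 73).
Combine by CRT: x ≡ 31 (mod 41), x ≡ 1 (mod 73) ⇒ x ≡ 1753 (mod 2993).

1753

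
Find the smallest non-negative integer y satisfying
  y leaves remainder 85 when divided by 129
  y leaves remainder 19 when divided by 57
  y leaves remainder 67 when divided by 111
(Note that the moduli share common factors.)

gcd(129, 57) = 3 and 3 | (19 − 85), so the pair is consistent; merging gives y ≡ 988 (mod 2451), where 2451 = lcm(129, 57).
gcd(2451, 111) = 3 and 3 | (67 − 988), so the pair is consistent; merging gives y ≡ 52459 (mod 90687), where 90687 = lcm(2451, 111).
The solution is unique modulo lcm(129, 57, 111) = 90687.

52459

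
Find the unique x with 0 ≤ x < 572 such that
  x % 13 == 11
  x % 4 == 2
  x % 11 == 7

From x ≡ 11 (mod 13) write x = 11 + 13t. Substituting into x ≡ 2 (mod 4) gives 13t ≡ 3 (mod 4), and since 1⁻¹ ≡ 1 (mod 4), t ≡ 3. Hence x ≡ 11 + 13·3 = 50 (mod 52).
From x ≡ 50 (mod 52) write x = 50 + 52t. Substituting into x ≡ 7 (mod 11) gives 52t ≡ 1 (mod 11), and since 8⁻¹ ≡ 7 (mod 11), t ≡ 7. Hence x ≡ 50 + 52·7 = 414 (mod 572).

414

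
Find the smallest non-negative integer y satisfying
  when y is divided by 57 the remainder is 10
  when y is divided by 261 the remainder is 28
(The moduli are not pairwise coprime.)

Combine the congruences pairwise.
gcd(57, 261) = 3 and 3 | (28 − 10), so the pair is consistent; merging gives y ≡ 3943 (mod 4959), where 4959 = lcm(57, 261).
The solution is unique modulo lcm(57, 261) = 4959.

3943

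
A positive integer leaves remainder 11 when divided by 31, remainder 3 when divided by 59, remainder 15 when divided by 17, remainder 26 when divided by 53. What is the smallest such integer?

368694

The moduli are pairwise coprime; N = 31·59·17·53 = 1647929.
N/31 = 53159; 53159 ≡ 25 (mod 31); 25·5 ≡ 1, so inverse 5.
N/59 = 27931; 27931 ≡ 24 (mod 59); 24·32 ≡ 1, so inverse 32.
N/17 = 96937; 96937 ≡ 3 (mod 17); 3·6 ≡ 1, so inverse 6.
N/53 = 31093; 31093 ≡ 35 (mod 53); 35·50 ≡ 1, so inverse 50.
x ≡ 11·53159·5 + 3·27931·32 + 15·96937·6 + 26·31093·50 = 54750351.
54750351 mod 1647929 = 368694.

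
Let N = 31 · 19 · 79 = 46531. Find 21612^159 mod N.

41355

Mod 31: 21612 ≡ 5; by Fermat, exponent reduces to 159 mod 30 = 9; 5^9 ≡ 1 (mod 31).
Mod 19: 21612 ≡ 9; by Fermat, exponent reduces to 159 mod 18 = 15; 9^15 ≡ 11 (mod 19).
Mod 79: 21612 ≡ 45; by Fermat, exponent reduces to 159 mod 78 = 3; 45^3 ≡ 38 (mod 79).
Combine by CRT: x ≡ 1 (mod 31), x ≡ 11 (mod 19), x ≡ 38 (mod 79) ⇒ x ≡ 41355 (mod 46531).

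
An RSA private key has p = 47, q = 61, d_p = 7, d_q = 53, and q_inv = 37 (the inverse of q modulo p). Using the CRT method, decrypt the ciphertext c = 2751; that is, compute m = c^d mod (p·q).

2048

m₁ = c^(d_p) mod p: c ≡ 25 (mod 47), and 25^7 mod 47 = 27.
m₂ = c^(d_q) mod q: c ≡ 6 (mod 61), and 6^53 mod 61 = 35.
h = q_inv·(m₁ − m₂) mod p = 37·(27 − 35) mod 47 = 33.
m = m₂ + h·q = 35 + 33·61 = 2048.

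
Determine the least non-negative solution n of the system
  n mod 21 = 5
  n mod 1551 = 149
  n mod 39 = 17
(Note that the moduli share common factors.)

9455

gcd(21, 1551) = 3 and 3 | (149 − 5), so the pair is consistent; merging gives n ≡ 9455 (mod 10857), where 10857 = lcm(21, 1551).
gcd(10857, 39) = 3 and 3 | (17 − 9455), so the pair is consistent; merging gives n ≡ 9455 (mod 141141), where 141141 = lcm(10857, 39).
The solution is unique modulo lcm(21, 1551, 39) = 141141.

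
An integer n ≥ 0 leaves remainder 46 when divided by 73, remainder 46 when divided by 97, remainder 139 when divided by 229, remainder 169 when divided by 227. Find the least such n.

The moduli are pairwise coprime; M = 73·97·229·227 = 368091623.
M/73 = 5042351; 5042351 ≡ 22 (mod 73); 22·10 ≡ 1, so inverse 10.
M/97 = 3794759; 3794759 ≡ 22 (mod 97); 22·75 ≡ 1, so inverse 75.
M/229 = 1607387; 1607387 ≡ 36 (mod 229); 36·70 ≡ 1, so inverse 70.
M/227 = 1621549; 1621549 ≡ 88 (mod 227); 88·178 ≡ 1, so inverse 178.
n ≡ 46·5042351·10 + 46·3794759·75 + 139·1607387·70 + 169·1621549·178 = 79830712538.
79830712538 mod 368091623 = 322921970.

322921970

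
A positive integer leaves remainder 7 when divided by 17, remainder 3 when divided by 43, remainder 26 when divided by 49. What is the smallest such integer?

The moduli are pairwise coprime; N = 17·43·49 = 35819.
N/17 = 2107; 2107 ≡ 16 (mod 17); 16·16 ≡ 1, so inverse 16.
N/43 = 833; 833 ≡ 16 (mod 43); 16·35 ≡ 1, so inverse 35.
N/49 = 731; 731 ≡ 45 (mod 49); 45·12 ≡ 1, so inverse 12.
x ≡ 7·2107·16 + 3·833·35 + 26·731·12 = 551521.
551521 mod 35819 = 14236.

14236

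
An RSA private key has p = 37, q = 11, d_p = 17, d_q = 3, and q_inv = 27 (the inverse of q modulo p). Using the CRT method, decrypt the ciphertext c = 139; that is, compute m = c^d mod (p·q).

189

m₁ = c^(d_p) mod p: c ≡ 28 (mod 37), and 28^17 mod 37 = 4.
m₂ = c^(d_q) mod q: c ≡ 7 (mod 11), and 7^3 mod 11 = 2.
h = q_inv·(m₁ − m₂) mod p = 27·(4 − 2) mod 37 = 17.
m = m₂ + h·q = 2 + 17·11 = 189.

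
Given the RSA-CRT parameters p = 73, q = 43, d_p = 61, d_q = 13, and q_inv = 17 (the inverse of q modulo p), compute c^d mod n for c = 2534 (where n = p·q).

m₁ = c^(d_p) mod p: c ≡ 52 (mod 73), and 52^61 mod 73 = 21.
m₂ = c^(d_q) mod q: c ≡ 40 (mod 43), and 40^13 mod 43 = 31.
h = q_inv·(m₁ − m₂) mod p = 17·(21 − 31) mod 73 = 49.
m = m₂ + h·q = 31 + 49·43 = 2138.

2138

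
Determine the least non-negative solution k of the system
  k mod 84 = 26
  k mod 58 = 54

866

gcd(84, 58) = 2 and 2 | (54 − 26), so the pair is consistent; merging gives k ≡ 866 (mod 2436), where 2436 = lcm(84, 58).
The solution is unique modulo lcm(84, 58) = 2436.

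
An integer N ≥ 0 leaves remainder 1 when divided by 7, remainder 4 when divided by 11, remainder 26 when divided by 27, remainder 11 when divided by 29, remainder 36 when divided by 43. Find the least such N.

1921319

The moduli are pairwise coprime; M = 7·11·27·29·43 = 2592513.
M/7 = 370359; 370359 ≡ 3 (mod 7); 3·5 ≡ 1, so inverse 5.
M/11 = 235683; 235683 ≡ 8 (mod 11); 8·7 ≡ 1, so inverse 7.
M/27 = 96019; 96019 ≡ 7 (mod 27); 7·4 ≡ 1, so inverse 4.
M/29 = 89397; 89397 ≡ 19 (mod 29); 19·26 ≡ 1, so inverse 26.
M/43 = 60291; 60291 ≡ 5 (mod 43); 5·26 ≡ 1, so inverse 26.
N ≡ 1·370359·5 + 4·235683·7 + 26·96019·4 + 11·89397·26 + 36·60291·26 = 100436813.
100436813 mod 2592513 = 1921319.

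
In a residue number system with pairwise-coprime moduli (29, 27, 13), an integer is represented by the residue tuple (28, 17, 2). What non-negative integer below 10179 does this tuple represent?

4175

The moduli are pairwise coprime; N = 29·27·13 = 10179.
N/29 = 351; 351 ≡ 3 (mod 29); 3·10 ≡ 1, so inverse 10.
N/27 = 377; 377 ≡ 26 (mod 27); 26·26 ≡ 1, so inverse 26.
N/13 = 783; 783 ≡ 3 (mod 13); 3·9 ≡ 1, so inverse 9.
x ≡ 28·351·10 + 17·377·26 + 2·783·9 = 279008.
279008 mod 10179 = 4175.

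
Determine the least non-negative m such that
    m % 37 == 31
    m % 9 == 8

179

Combine the congruences pairwise.
From m ≡ 31 (mod 37) write m = 31 + 37t. Substituting into m ≡ 8 (mod 9) gives 37t ≡ 4 (mod 9), and since 1⁻¹ ≡ 1 (mod 9), t ≡ 4. Hence m ≡ 31 + 37·4 = 179 (mod 333).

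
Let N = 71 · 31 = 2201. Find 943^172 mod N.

Mod 71: 943 ≡ 20; by Fermat, exponent reduces to 172 mod 70 = 32; 20^32 ≡ 37 (mod 71).
Mod 31: 943 ≡ 13; by Fermat, exponent reduces to 172 mod 30 = 22; 13^22 ≡ 9 (mod 31).
Combine by CRT: x ≡ 37 (mod 71), x ≡ 9 (mod 31) ⇒ x ≡ 1528 (mod 2201).

1528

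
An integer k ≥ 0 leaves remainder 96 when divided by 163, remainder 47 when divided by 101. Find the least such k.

From k ≡ 96 (mod 163) write k = 96 + 163t. Substituting into k ≡ 47 (mod 101) gives 163t ≡ 52 (mod 101), and since 62⁻¹ ≡ 44 (mod 101), t ≡ 66. Hence k ≡ 96 + 163·66 = 10854 (mod 16463).

10854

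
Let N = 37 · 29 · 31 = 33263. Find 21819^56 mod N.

16734

Mod 37: 21819 ≡ 26; by Fermat, exponent reduces to 56 mod 36 = 20; 26^20 ≡ 10 (mod 37).
Mod 29: 21819 ≡ 11; since 28 | 56, by Fermat 11^56 ≡ 1 (mod 29).
Mod 31: 21819 ≡ 26; by Fermat, exponent reduces to 56 mod 30 = 26; 26^26 ≡ 25 (mod 31).
Combine by CRT: x ≡ 10 (mod 37), x ≡ 1 (mod 29), x ≡ 25 (mod 31) ⇒ x ≡ 16734 (mod 33263).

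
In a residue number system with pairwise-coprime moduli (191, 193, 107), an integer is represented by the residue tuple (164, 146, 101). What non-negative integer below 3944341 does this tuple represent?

The moduli are pairwise coprime; N = 191·193·107 = 3944341.
N/191 = 20651; 20651 ≡ 23 (mod 191); 23·108 ≡ 1, so inverse 108.
N/193 = 20437; 20437 ≡ 172 (mod 193); 172·147 ≡ 1, so inverse 147.
N/107 = 36863; 36863 ≡ 55 (mod 107); 55·72 ≡ 1, so inverse 72.
x ≡ 164·20651·108 + 146·20437·147 + 101·36863·72 = 1072457142.
1072457142 mod 3944341 = 3540731.

3540731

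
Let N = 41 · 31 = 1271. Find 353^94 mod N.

59

Mod 41: 353 ≡ 25; by Fermat, exponent reduces to 94 mod 40 = 14; 25^14 ≡ 18 (mod 41).
Mod 31: 353 ≡ 12; by Fermat, exponent reduces to 94 mod 30 = 4; 12^4 ≡ 28 (mod 31).
Combine by CRT: x ≡ 18 (mod 41), x ≡ 28 (mod 31) ⇒ x ≡ 59 (mod 1271).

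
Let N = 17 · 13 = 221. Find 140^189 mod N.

Mod 17: 140 ≡ 4; by Fermat, exponent reduces to 189 mod 16 = 13; 4^13 ≡ 4 (mod 17).
Mod 13: 140 ≡ 10; by Fermat, exponent reduces to 189 mod 12 = 9; 10^9 ≡ 12 (mod 13).
Combine by CRT: x ≡ 4 (mod 17), x ≡ 12 (mod 13) ⇒ x ≡ 38 (mod 221).

38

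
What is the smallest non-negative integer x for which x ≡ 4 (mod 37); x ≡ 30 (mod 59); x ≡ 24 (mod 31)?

From x ≡ 4 (mod 37) write x = 4 + 37t. Substituting into x ≡ 30 (mod 59) gives 37t ≡ 26 (mod 59), and since 37⁻¹ ≡ 8 (mod 59), t ≡ 31. Hence x ≡ 4 + 37·31 = 1151 (mod 2183).
From x ≡ 1151 (mod 2183) write x = 1151 + 2183t. Substituting into x ≡ 24 (mod 31) gives 2183t ≡ 20 (mod 31), and since 13⁻¹ ≡ 12 (mod 31), t ≡ 23. Hence x ≡ 1151 + 2183·23 = 51360 (mod 67673).

51360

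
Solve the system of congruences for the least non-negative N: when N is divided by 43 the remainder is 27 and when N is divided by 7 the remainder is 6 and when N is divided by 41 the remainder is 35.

7251

The moduli are pairwise coprime; M = 43·7·41 = 12341.
M/43 = 287; 287 ≡ 29 (mod 43); 29·3 ≡ 1, so inverse 3.
M/7 = 1763; 1763 ≡ 6 (mod 7); 6·6 ≡ 1, so inverse 6.
M/41 = 301; 301 ≡ 14 (mod 41); 14·3 ≡ 1, so inverse 3.
N ≡ 27·287·3 + 6·1763·6 + 35·301·3 = 118320.
118320 mod 12341 = 7251.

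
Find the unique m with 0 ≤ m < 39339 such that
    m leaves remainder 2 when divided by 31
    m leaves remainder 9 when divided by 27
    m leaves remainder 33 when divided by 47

The moduli are pairwise coprime; N = 31·27·47 = 39339.
N/31 = 1269; 1269 ≡ 29 (mod 31); 29·15 ≡ 1, so inverse 15.
N/27 = 1457; 1457 ≡ 26 (mod 27); 26·26 ≡ 1, so inverse 26.
N/47 = 837; 837 ≡ 38 (mod 47); 38·26 ≡ 1, so inverse 26.
m ≡ 2·1269·15 + 9·1457·26 + 33·837·26 = 1097154.
1097154 mod 39339 = 35001.

35001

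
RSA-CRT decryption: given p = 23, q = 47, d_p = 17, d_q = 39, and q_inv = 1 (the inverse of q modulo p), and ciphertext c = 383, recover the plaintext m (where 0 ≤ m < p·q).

585

m₁ = c^(d_p) mod p: c ≡ 15 (mod 23), and 15^17 mod 23 = 10.
m₂ = c^(d_q) mod q: c ≡ 7 (mod 47), and 7^39 mod 47 = 21.
h = q_inv·(m₁ − m₂) mod p = 1·(10 − 21) mod 23 = 12.
m = m₂ + h·q = 21 + 12·47 = 585.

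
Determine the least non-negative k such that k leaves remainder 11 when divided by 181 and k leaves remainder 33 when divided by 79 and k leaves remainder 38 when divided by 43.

576496

The moduli are pairwise coprime; N = 181·79·43 = 614857.
N/181 = 3397; 3397 ≡ 139 (mod 181); 139·56 ≡ 1, so inverse 56.
N/79 = 7783; 7783 ≡ 41 (mod 79); 41·27 ≡ 1, so inverse 27.
N/43 = 14299; 14299 ≡ 23 (mod 43); 23·15 ≡ 1, so inverse 15.
k ≡ 11·3397·56 + 33·7783·27 + 38·14299·15 = 17177635.
17177635 mod 614857 = 576496.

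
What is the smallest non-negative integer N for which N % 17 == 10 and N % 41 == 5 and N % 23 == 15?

The moduli are pairwise coprime; M = 17·41·23 = 16031.
M/17 = 943; 943 ≡ 8 (mod 17); 8·15 ≡ 1, so inverse 15.
M/41 = 391; 391 ≡ 22 (mod 41); 22·28 ≡ 1, so inverse 28.
M/23 = 697; 697 ≡ 7 (mod 23); 7·10 ≡ 1, so inverse 10.
N ≡ 10·943·15 + 5·391·28 + 15·697·10 = 300740.
300740 mod 16031 = 12182.

12182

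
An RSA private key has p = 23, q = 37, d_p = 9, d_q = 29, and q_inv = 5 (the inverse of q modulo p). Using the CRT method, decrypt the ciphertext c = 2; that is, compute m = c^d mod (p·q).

98

m₁ = c^(d_p) mod p: c ≡ 2 (mod 23), and 2^9 mod 23 = 6.
m₂ = c^(d_q) mod q: c ≡ 2 (mod 37), and 2^29 mod 37 = 24.
h = q_inv·(m₁ − m₂) mod p = 5·(6 − 24) mod 23 = 2.
m = m₂ + h·q = 24 + 2·37 = 98.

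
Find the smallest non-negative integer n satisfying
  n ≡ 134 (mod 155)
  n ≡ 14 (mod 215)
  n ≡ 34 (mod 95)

113749

gcd(155, 215) = 5 and 5 | (14 − 134), so the pair is consistent; merging gives n ≡ 444 (mod 6665), where 6665 = lcm(155, 215).
gcd(6665, 95) = 5 and 5 | (34 − 444), so the pair is consistent; merging gives n ≡ 113749 (mod 126635), where 126635 = lcm(6665, 95).
The solution is unique modulo lcm(155, 215, 95) = 126635.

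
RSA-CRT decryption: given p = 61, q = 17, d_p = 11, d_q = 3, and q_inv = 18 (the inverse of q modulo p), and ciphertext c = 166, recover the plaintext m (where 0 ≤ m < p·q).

616

m₁ = c^(d_p) mod p: c ≡ 44 (mod 61), and 44^11 mod 61 = 6.
m₂ = c^(d_q) mod q: c ≡ 13 (mod 17), and 13^3 mod 17 = 4.
h = q_inv·(m₁ − m₂) mod p = 18·(6 − 4) mod 61 = 36.
m = m₂ + h·q = 4 + 36·17 = 616.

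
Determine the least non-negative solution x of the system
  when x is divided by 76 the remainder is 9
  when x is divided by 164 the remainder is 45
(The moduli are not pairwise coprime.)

2669

gcd(76, 164) = 4 and 4 | (45 − 9), so the pair is consistent; merging gives x ≡ 2669 (mod 3116), where 3116 = lcm(76, 164).
The solution is unique modulo lcm(76, 164) = 3116.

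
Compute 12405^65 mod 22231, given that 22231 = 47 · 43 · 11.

10933

Mod 47: 12405 ≡ 44; by Fermat, exponent reduces to 65 mod 46 = 19; 44^19 ≡ 29 (mod 47).
Mod 43: 12405 ≡ 21; by Fermat, exponent reduces to 65 mod 42 = 23; 21^23 ≡ 11 (mod 43).
Mod 11: 12405 ≡ 8; by Fermat, exponent reduces to 65 mod 10 = 5; 8^5 ≡ 10 (mod 11).
Combine by CRT: x ≡ 29 (mod 47), x ≡ 11 (mod 43), x ≡ 10 (mod 11) ⇒ x ≡ 10933 (mod 22231).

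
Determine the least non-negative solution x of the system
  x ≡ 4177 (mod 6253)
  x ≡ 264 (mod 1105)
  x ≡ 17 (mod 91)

435634

gcd(6253, 1105) = 13 and 13 | (264 − 4177), so the pair is consistent; merging gives x ≡ 435634 (mod 531505), where 531505 = lcm(6253, 1105).
gcd(531505, 91) = 13 and 13 | (17 − 435634), so the pair is consistent; merging gives x ≡ 435634 (mod 3720535), where 3720535 = lcm(531505, 91).
The solution is unique modulo lcm(6253, 1105, 91) = 3720535.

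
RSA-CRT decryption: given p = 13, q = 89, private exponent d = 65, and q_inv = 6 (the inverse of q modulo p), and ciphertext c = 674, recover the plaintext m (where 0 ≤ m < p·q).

d_p = d mod (p−1) = 65 mod 12 = 5; d_q = d mod (q−1) = 65.
m₁ = c^(d_p) mod p: c ≡ 11 (mod 13), and 11^5 mod 13 = 7.
m₂ = c^(d_q) mod q: c ≡ 51 (mod 89), and 51^65 mod 89 = 60.
h = q_inv·(m₁ − m₂) mod p = 6·(7 − 60) mod 13 = 7.
m = m₂ + h·q = 60 + 7·89 = 683.

683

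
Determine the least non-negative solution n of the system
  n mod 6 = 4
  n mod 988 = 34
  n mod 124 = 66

Combine the congruences pairwise.
gcd(6, 988) = 2 and 2 | (34 − 4), so the pair is consistent; merging gives n ≡ 34 (mod 2964), where 2964 = lcm(6, 988).
gcd(2964, 124) = 4 and 4 | (66 − 34), so the pair is consistent; merging gives n ≡ 53386 (mod 91884), where 91884 = lcm(2964, 124).
The solution is unique modulo lcm(6, 988, 124) = 91884.

53386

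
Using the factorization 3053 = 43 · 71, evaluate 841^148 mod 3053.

Mod 43: 841 ≡ 24; by Fermat, exponent reduces to 148 mod 42 = 22; 24^22 ≡ 24 (mod 43).
Mod 71: 841 ≡ 60; by Fermat, exponent reduces to 148 mod 70 = 8; 60^8 ≡ 12 (mod 71).
Combine by CRT: x ≡ 24 (mod 43), x ≡ 12 (mod 71) ⇒ x ≡ 1787 (mod 3053).

1787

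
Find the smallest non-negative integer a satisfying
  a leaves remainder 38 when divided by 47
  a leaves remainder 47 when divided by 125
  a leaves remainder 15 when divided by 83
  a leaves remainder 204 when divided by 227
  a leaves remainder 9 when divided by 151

11335281297

The moduli are pairwise coprime; N = 47·125·83·227·151 = 16714322125.
N/47 = 355623875; 355623875 ≡ 20 (mod 47); 20·40 ≡ 1, so inverse 40.
N/125 = 133714577; 133714577 ≡ 77 (mod 125); 77·13 ≡ 1, so inverse 13.
N/83 = 201377375; 201377375 ≡ 36 (mod 83); 36·30 ≡ 1, so inverse 30.
N/227 = 73631375; 73631375 ≡ 66 (mod 227); 66·86 ≡ 1, so inverse 86.
N/151 = 110690875; 110690875 ≡ 23 (mod 151); 23·46 ≡ 1, so inverse 46.
a ≡ 38·355623875·40 + 47·133714577·13 + 15·201377375·30 + 204·73631375·86 + 9·110690875·46 = 2050482580547.
2050482580547 mod 16714322125 = 11335281297.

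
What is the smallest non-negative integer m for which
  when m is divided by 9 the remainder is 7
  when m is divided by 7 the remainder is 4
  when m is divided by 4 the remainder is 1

25

The moduli are pairwise coprime; N = 9·7·4 = 252.
N/9 = 28; 28 ≡ 1 (mod 9), inverse 1.
N/7 = 36; 36 ≡ 1 (mod 7), inverse 1.
N/4 = 63; 63 ≡ 3 (mod 4); 3·3 ≡ 1, so inverse 3.
m ≡ 7·28·1 + 4·36·1 + 1·63·3 = 529.
529 mod 252 = 25.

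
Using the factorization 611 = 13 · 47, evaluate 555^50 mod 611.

263

Mod 13: 555 ≡ 9; by Fermat, exponent reduces to 50 mod 12 = 2; 9^2 ≡ 3 (mod 13).
Mod 47: 555 ≡ 38; by Fermat, exponent reduces to 50 mod 46 = 4; 38^4 ≡ 28 (mod 47).
Combine by CRT: x ≡ 3 (mod 13), x ≡ 28 (mod 47) ⇒ x ≡ 263 (mod 611).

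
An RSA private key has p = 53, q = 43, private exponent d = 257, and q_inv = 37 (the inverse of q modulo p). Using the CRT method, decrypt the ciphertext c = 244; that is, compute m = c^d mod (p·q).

708

d_p = d mod (p−1) = 257 mod 52 = 49; d_q = d mod (q−1) = 5.
m₁ = c^(d_p) mod p: c ≡ 32 (mod 53), and 32^49 mod 53 = 19.
m₂ = c^(d_q) mod q: c ≡ 29 (mod 43), and 29^5 mod 43 = 20.
h = q_inv·(m₁ − m₂) mod p = 37·(19 − 20) mod 53 = 16.
m = m₂ + h·q = 20 + 16·43 = 708.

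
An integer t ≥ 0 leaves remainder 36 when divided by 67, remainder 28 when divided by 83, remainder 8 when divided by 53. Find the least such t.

The moduli are pairwise coprime; N = 67·83·53 = 294733.
N/67 = 4399; 4399 ≡ 44 (mod 67); 44·32 ≡ 1, so inverse 32.
N/83 = 3551; 3551 ≡ 65 (mod 83); 65·23 ≡ 1, so inverse 23.
N/53 = 5561; 5561 ≡ 49 (mod 53); 49·13 ≡ 1, so inverse 13.
t ≡ 36·4399·32 + 28·3551·23 + 8·5561·13 = 7932836.
7932836 mod 294733 = 269778.

269778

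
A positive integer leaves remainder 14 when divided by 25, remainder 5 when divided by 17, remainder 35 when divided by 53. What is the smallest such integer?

20864

The moduli are pairwise coprime; N = 25·17·53 = 22525.
N/25 = 901; 901 ≡ 1 (mod 25), inverse 1.
N/17 = 1325; 1325 ≡ 16 (mod 17); 16·16 ≡ 1, so inverse 16.
N/53 = 425; 425 ≡ 1 (mod 53), inverse 1.
a ≡ 14·901·1 + 5·1325·16 + 35·425·1 = 133489.
133489 mod 22525 = 20864.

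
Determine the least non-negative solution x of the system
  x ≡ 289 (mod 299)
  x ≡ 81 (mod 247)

gcd(299, 247) = 13 and 13 | (81 − 289), so the pair is consistent; merging gives x ≡ 4774 (mod 5681), where 5681 = lcm(299, 247).
The solution is unique modulo lcm(299, 247) = 5681.

4774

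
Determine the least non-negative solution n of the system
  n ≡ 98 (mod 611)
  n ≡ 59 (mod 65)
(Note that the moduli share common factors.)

709

gcd(611, 65) = 13 and 13 | (59 − 98), so the pair is consistent; merging gives n ≡ 709 (mod 3055), where 3055 = lcm(611, 65).
The solution is unique modulo lcm(611, 65) = 3055.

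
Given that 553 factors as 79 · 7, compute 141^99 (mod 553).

Mod 79: 141 ≡ 62; by Fermat, exponent reduces to 99 mod 78 = 21; 62^21 ≡ 8 (mod 79).
Mod 7: 141 ≡ 1; by Fermat, exponent reduces to 99 mod 6 = 3; 1^3 ≡ 1 (mod 7).
Combine by CRT: x ≡ 8 (mod 79), x ≡ 1 (mod 7) ⇒ x ≡ 8 (mod 553).

8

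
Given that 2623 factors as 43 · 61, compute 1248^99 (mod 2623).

Mod 43: 1248 ≡ 1; by Fermat, exponent reduces to 99 mod 42 = 15; 1^15 ≡ 1 (mod 43).
Mod 61: 1248 ≡ 28; by Fermat, exponent reduces to 99 mod 60 = 39; 28^39 ≡ 24 (mod 61).
Combine by CRT: x ≡ 1 (mod 43), x ≡ 24 (mod 61) ⇒ x ≡ 1549 (mod 2623).

1549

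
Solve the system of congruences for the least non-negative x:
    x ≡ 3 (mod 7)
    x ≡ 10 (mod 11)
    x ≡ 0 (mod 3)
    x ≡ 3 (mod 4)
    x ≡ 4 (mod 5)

2859

The moduli are pairwise coprime; N = 7·11·3·4·5 = 4620.
N/7 = 660; 660 ≡ 2 (mod 7); 2·4 ≡ 1, so inverse 4.
N/11 = 420; 420 ≡ 2 (mod 11); 2·6 ≡ 1, so inverse 6.
N/3 = 1540; 1540 ≡ 1 (mod 3), inverse 1.
N/4 = 1155; 1155 ≡ 3 (mod 4); 3·3 ≡ 1, so inverse 3.
N/5 = 924; 924 ≡ 4 (mod 5); 4·4 ≡ 1, so inverse 4.
x ≡ 3·660·4 + 10·420·6 + 0·1540·1 + 3·1155·3 + 4·924·4 = 58299.
58299 mod 4620 = 2859.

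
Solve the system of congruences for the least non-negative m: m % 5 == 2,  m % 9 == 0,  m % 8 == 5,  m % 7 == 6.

1917

From m ≡ 2 (mod 5) write m = 2 + 5t. Substituting into m ≡ 0 (mod 9) gives 5t ≡ 7 (mod 9), and since 5⁻¹ ≡ 2 (mod 9), t ≡ 5. Hence m ≡ 2 + 5·5 = 27 (mod 45).
From m ≡ 27 (mod 45) write m = 27 + 45t. Substituting into m ≡ 5 (mod 8) gives 45t ≡ 2 (mod 8), and since 5⁻¹ ≡ 5 (mod 8), t ≡ 2. Hence m ≡ 27 + 45·2 = 117 (mod 360).
From m ≡ 117 (mod 360) write m = 117 + 360t. Substituting into m ≡ 6 (mod 7) gives 360t ≡ 1 (mod 7), and since 3⁻¹ ≡ 5 (mod 7), t ≡ 5. Hence m ≡ 117 + 360·5 = 1917 (mod 2520).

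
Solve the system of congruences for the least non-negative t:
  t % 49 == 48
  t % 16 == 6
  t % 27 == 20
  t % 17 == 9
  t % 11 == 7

3261782

Combine the congruences pairwise.
From t ≡ 48 (mod 49) write t = 48 + 49s. Substituting into t ≡ 6 (mod 16) gives 49s ≡ 6 (mod 16), and since 1⁻¹ ≡ 1 (mod 16), s ≡ 6. Hence t ≡ 48 + 49·6 = 342 (mod 784).
From t ≡ 342 (mod 784) write t = 342 + 784s. Substituting into t ≡ 20 (mod 27) gives 784s ≡ 2 (mod 27), and since 1⁻¹ ≡ 1 (mod 27), s ≡ 2. Hence t ≡ 342 + 784·2 = 1910 (mod 21168).
From t ≡ 1910 (mod 21168) write t = 1910 + 21168s. Substituting into t ≡ 9 (mod 17) gives 21168s ≡ 3 (mod 17), and since 3⁻¹ ≡ 6 (mod 17), s ≡ 1. Hence t ≡ 1910 + 21168·1 = 23078 (mod 359856).
From t ≡ 23078 (mod 359856) write t = 23078 + 359856s. Substituting into t ≡ 7 (mod 11) gives 359856s ≡ 7 (mod 11), and since 2⁻¹ ≡ 6 (mod 11), s ≡ 9. Hence t ≡ 23078 + 359856·9 = 3261782 (mod 3958416).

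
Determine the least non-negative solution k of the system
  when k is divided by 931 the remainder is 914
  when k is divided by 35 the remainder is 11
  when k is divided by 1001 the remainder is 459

gcd(931, 35) = 7 and 7 | (11 − 914), so the pair is consistent; merging gives k ≡ 2776 (mod 4655), where 4655 = lcm(931, 35).
gcd(4655, 1001) = 7 and 7 | (459 − 2776), so the pair is consistent; merging gives k ≡ 472931 (mod 665665), where 665665 = lcm(4655, 1001).
The solution is unique modulo lcm(931, 35, 1001) = 665665.

472931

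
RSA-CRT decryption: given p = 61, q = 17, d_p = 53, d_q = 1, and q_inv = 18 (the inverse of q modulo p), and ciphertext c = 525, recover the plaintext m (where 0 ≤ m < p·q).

m₁ = c^(d_p) mod p: c ≡ 37 (mod 61), and 37^53 mod 61 = 38.
m₂ = c^(d_q) mod q: c ≡ 15 (mod 17), and 15^1 mod 17 = 15.
h = q_inv·(m₁ − m₂) mod p = 18·(38 − 15) mod 61 = 48.
m = m₂ + h·q = 15 + 48·17 = 831.

831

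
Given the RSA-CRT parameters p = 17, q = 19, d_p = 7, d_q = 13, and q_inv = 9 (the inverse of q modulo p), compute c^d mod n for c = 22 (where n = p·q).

299

m₁ = c^(d_p) mod p: c ≡ 5 (mod 17), and 5^7 mod 17 = 10.
m₂ = c^(d_q) mod q: c ≡ 3 (mod 19), and 3^13 mod 19 = 14.
h = q_inv·(m₁ − m₂) mod p = 9·(10 − 14) mod 17 = 15.
m = m₂ + h·q = 14 + 15·19 = 299.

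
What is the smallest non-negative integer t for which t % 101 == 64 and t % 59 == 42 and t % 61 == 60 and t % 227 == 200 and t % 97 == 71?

The moduli are pairwise coprime; N = 101·59·61·227·97 = 8003884481.
N/101 = 79246381; 79246381 ≡ 64 (mod 101); 64·30 ≡ 1, so inverse 30.
N/59 = 135659059; 135659059 ≡ 5 (mod 59); 5·12 ≡ 1, so inverse 12.
N/61 = 131211221; 131211221 ≡ 38 (mod 61); 38·53 ≡ 1, so inverse 53.
N/227 = 35259403; 35259403 ≡ 174 (mod 227); 174·197 ≡ 1, so inverse 197.
N/97 = 82514273; 82514273 ≡ 59 (mod 97); 59·74 ≡ 1, so inverse 74.
t ≡ 64·79246381·30 + 42·135659059·12 + 60·131211221·53 + 200·35259403·197 + 71·82514273·74 = 2460527368578.
2460527368578 mod 8003884481 = 3334832911.

3334832911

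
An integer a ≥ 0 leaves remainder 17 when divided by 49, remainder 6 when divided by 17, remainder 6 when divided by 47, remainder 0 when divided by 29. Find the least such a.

668769

The moduli are pairwise coprime; N = 49·17·47·29 = 1135379.
N/49 = 23171; 23171 ≡ 43 (mod 49); 43·8 ≡ 1, so inverse 8.
N/17 = 66787; 66787 ≡ 11 (mod 17); 11·14 ≡ 1, so inverse 14.
N/47 = 24157; 24157 ≡ 46 (mod 47); 46·46 ≡ 1, so inverse 46.
N/29 = 39151; 39151 ≡ 1 (mod 29), inverse 1.
a ≡ 17·23171·8 + 6·66787·14 + 6·24157·46 + 0·39151·1 = 15428696.
15428696 mod 1135379 = 668769.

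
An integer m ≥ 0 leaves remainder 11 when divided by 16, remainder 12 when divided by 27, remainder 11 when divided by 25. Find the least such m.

6411

From m ≡ 11 (mod 16) write m = 11 + 16t. Substituting into m ≡ 12 (mod 27) gives 16t ≡ 1 (mod 27), and since 16⁻¹ ≡ 22 (mod 27), t ≡ 22. Hence m ≡ 11 + 16·22 = 363 (mod 432).
From m ≡ 363 (mod 432) write m = 363 + 432t. Substituting into m ≡ 11 (mod 25) gives 432t ≡ 23 (mod 25), and since 7⁻¹ ≡ 18 (mod 25), t ≡ 14. Hence m ≡ 363 + 432·14 = 6411 (mod 10800).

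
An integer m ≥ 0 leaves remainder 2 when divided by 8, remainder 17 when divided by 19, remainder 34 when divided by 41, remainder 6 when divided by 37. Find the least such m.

64978

The moduli are pairwise coprime; N = 8·19·41·37 = 230584.
N/8 = 28823; 28823 ≡ 7 (mod 8); 7·7 ≡ 1, so inverse 7.
N/19 = 12136; 12136 ≡ 14 (mod 19); 14·15 ≡ 1, so inverse 15.
N/41 = 5624; 5624 ≡ 7 (mod 41); 7·6 ≡ 1, so inverse 6.
N/37 = 6232; 6232 ≡ 16 (mod 37); 16·7 ≡ 1, so inverse 7.
m ≡ 2·28823·7 + 17·12136·15 + 34·5624·6 + 6·6232·7 = 4907242.
4907242 mod 230584 = 64978.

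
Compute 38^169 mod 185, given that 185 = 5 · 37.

Mod 5: 38 ≡ 3; by Fermat, exponent reduces to 169 mod 4 = 1; 3^1 ≡ 3 (mod 5).
Mod 37: 38 ≡ 1; by Fermat, exponent reduces to 169 mod 36 = 25; 1^25 ≡ 1 (mod 37).
Combine by CRT: x ≡ 3 (mod 5), x ≡ 1 (mod 37) ⇒ x ≡ 38 (mod 185).

38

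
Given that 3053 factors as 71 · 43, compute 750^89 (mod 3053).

933

Mod 71: 750 ≡ 40; by Fermat, exponent reduces to 89 mod 70 = 19; 40^19 ≡ 10 (mod 71).
Mod 43: 750 ≡ 19; by Fermat, exponent reduces to 89 mod 42 = 5; 19^5 ≡ 30 (mod 43).
Combine by CRT: x ≡ 10 (mod 71), x ≡ 30 (mod 43) ⇒ x ≡ 933 (mod 3053).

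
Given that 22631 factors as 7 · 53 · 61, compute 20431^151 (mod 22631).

4632

Mod 7: 20431 ≡ 5; by Fermat, exponent reduces to 151 mod 6 = 1; 5^1 ≡ 5 (mod 7).
Mod 53: 20431 ≡ 26; by Fermat, exponent reduces to 151 mod 52 = 47; 26^47 ≡ 21 (mod 53).
Mod 61: 20431 ≡ 57; by Fermat, exponent reduces to 151 mod 60 = 31; 57^31 ≡ 57 (mod 61).
Combine by CRT: x ≡ 5 (mod 7), x ≡ 21 (mod 53), x ≡ 57 (mod 61) ⇒ x ≡ 4632 (mod 22631).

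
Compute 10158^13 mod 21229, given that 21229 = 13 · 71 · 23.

2397

Mod 13: 10158 ≡ 5; by Fermat, exponent reduces to 13 mod 12 = 1; 5^1 ≡ 5 (mod 13).
Mod 71: 10158 ≡ 5; 5^13 ≡ 54 (mod 71).
Mod 23: 10158 ≡ 15; 15^13 ≡ 5 (mod 23).
Combine by CRT: x ≡ 5 (mod 13), x ≡ 54 (mod 71), x ≡ 5 (mod 23) ⇒ x ≡ 2397 (mod 21229).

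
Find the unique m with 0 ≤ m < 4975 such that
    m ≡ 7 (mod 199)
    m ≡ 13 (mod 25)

From m ≡ 7 (mod 199) write m = 7 + 199t. Substituting into m ≡ 13 (mod 25) gives 199t ≡ 6 (mod 25), and since 24⁻¹ ≡ 24 (mod 25), t ≡ 19. Hence m ≡ 7 + 199·19 = 3788 (mod 4975).

3788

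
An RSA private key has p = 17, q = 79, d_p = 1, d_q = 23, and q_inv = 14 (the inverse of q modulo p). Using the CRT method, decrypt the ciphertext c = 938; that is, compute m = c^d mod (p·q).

989

m₁ = c^(d_p) mod p: c ≡ 3 (mod 17), and 3^1 mod 17 = 3.
m₂ = c^(d_q) mod q: c ≡ 69 (mod 79), and 69^23 mod 79 = 41.
h = q_inv·(m₁ − m₂) mod p = 14·(3 − 41) mod 17 = 12.
m = m₂ + h·q = 41 + 12·79 = 989.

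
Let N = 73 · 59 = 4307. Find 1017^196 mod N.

2916

Mod 73: 1017 ≡ 68; by Fermat, exponent reduces to 196 mod 72 = 52; 68^52 ≡ 69 (mod 73).
Mod 59: 1017 ≡ 14; by Fermat, exponent reduces to 196 mod 58 = 22; 14^22 ≡ 25 (mod 59).
Combine by CRT: x ≡ 69 (mod 73), x ≡ 25 (mod 59) ⇒ x ≡ 2916 (mod 4307).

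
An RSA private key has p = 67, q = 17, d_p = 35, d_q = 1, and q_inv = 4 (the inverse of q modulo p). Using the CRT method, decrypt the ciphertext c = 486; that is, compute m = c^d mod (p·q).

m₁ = c^(d_p) mod p: c ≡ 17 (mod 67), and 17^35 mod 67 = 21.
m₂ = c^(d_q) mod q: c ≡ 10 (mod 17), and 10^1 mod 17 = 10.
h = q_inv·(m₁ − m₂) mod p = 4·(21 − 10) mod 67 = 44.
m = m₂ + h·q = 10 + 44·17 = 758.

758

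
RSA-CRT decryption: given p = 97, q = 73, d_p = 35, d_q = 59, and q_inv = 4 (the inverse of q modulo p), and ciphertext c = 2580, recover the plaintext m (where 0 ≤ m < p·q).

m₁ = c^(d_p) mod p: c ≡ 58 (mod 97), and 58^35 mod 97 = 29.
m₂ = c^(d_q) mod q: c ≡ 25 (mod 73), and 25^59 mod 73 = 23.
h = q_inv·(m₁ − m₂) mod p = 4·(29 − 23) mod 97 = 24.
m = m₂ + h·q = 23 + 24·73 = 1775.

1775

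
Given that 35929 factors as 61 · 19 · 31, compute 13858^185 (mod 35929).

Mod 61: 13858 ≡ 11; by Fermat, exponent reduces to 185 mod 60 = 5; 11^5 ≡ 11 (mod 61).
Mod 19: 13858 ≡ 7; by Fermat, exponent reduces to 185 mod 18 = 5; 7^5 ≡ 11 (mod 19).
Mod 31: 13858 ≡ 1; by Fermat, exponent reduces to 185 mod 30 = 5; 1^5 ≡ 1 (mod 31).
Combine by CRT: x ≡ 11 (mod 61), x ≡ 11 (mod 19), x ≡ 1 (mod 31) ⇒ x ≡ 28986 (mod 35929).

28986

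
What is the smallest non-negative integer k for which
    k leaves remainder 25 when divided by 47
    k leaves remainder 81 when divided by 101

Combine the congruences pairwise.
From k ≡ 25 (mod 47) write k = 25 + 47t. Substituting into k ≡ 81 (mod 101) gives 47t ≡ 56 (mod 101), and since 47⁻¹ ≡ 43 (mod 101), t ≡ 85. Hence k ≡ 25 + 47·85 = 4020 (mod 4747).

4020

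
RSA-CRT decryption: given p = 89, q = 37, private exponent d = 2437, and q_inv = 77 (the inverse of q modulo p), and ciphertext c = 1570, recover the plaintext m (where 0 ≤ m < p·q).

456

d_p = d mod (p−1) = 2437 mod 88 = 61; d_q = d mod (q−1) = 25.
m₁ = c^(d_p) mod p: c ≡ 57 (mod 89), and 57^61 mod 89 = 11.
m₂ = c^(d_q) mod q: c ≡ 16 (mod 37), and 16^25 mod 37 = 12.
h = q_inv·(m₁ − m₂) mod p = 77·(11 − 12) mod 89 = 12.
m = m₂ + h·q = 12 + 12·37 = 456.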